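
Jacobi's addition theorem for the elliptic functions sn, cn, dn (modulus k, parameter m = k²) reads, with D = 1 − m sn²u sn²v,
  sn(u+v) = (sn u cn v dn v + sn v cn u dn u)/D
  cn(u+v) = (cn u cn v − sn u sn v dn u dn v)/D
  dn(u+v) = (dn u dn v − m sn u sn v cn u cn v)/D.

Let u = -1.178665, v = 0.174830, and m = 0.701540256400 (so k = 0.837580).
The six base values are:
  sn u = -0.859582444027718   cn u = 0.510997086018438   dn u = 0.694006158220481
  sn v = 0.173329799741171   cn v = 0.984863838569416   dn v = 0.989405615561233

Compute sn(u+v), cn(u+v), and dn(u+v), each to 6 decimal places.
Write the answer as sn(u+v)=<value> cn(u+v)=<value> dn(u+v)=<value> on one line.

sn(u+v)=-0.788412 cn(u+v)=0.615148 dn(u+v)=0.750951

m = k² = 0.7015402564
D = 1 − m·sn²u·sn²v = 0.9844269333772064
sn(u+v) = (sn u·cn v·dn v + sn v·cn u·dn u)/D = -0.7761339245980021/0.9844269333772064 = -0.7884119158903671
cn(u+v) = (cn u·cn v − sn u·sn v·dn u·dn v)/D = 0.6055679303319765/0.9844269333772064 = 0.6151476659161446
dn(u+v) = (dn u·dn v − m·sn u·sn v·cn u·cn v)/D = 0.7392562839170016/0.9844269333772064 = 0.7509508921915468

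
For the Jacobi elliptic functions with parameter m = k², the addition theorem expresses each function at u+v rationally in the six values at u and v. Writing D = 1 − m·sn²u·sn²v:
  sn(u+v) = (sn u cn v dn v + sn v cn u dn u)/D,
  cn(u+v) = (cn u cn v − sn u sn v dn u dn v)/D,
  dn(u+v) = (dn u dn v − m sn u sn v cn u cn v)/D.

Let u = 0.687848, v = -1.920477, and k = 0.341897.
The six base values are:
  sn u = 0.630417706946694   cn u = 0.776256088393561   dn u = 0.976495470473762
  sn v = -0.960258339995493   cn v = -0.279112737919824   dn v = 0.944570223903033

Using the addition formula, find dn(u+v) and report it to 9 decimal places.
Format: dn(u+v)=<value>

dn(u+v)=0.947630880

m = k² = 0.116893558609
D = 1 − m·sn²u·sn²v = 0.9571625548270578
dn(u+v) = (dn u·dn v − m·sn u·sn v·cn u·cn v)/D = 0.9070367945414383/0.9571625548270578 = 0.9476308804258684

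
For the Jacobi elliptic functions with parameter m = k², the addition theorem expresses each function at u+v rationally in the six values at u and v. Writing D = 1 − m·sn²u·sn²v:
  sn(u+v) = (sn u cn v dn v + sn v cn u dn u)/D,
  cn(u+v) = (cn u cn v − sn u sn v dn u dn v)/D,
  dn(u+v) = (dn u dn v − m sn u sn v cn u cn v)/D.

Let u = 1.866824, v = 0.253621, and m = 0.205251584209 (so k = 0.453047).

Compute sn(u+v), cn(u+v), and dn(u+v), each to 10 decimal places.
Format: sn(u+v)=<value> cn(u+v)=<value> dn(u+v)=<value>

sn(u+v)=0.9166062588 cn(u+v)=-0.3997911534 dn(u+v)=0.9097001623

sn u = 0.9833736814022896, cn u = -0.1815935095902611, dn u = 0.8952747252333033
sn v = 0.2503777436085873, cn v = 0.9681482249663388, dn v = 0.9935456609851896
m = k² = 0.205251584209
D = 1 − m·sn²u·sn²v = 0.9875572859072365
sn(u+v) = (sn u·cn v·dn v + sn v·cn u·dn u)/D = 0.905201189164577/0.9875572859072365 = 0.9166062587781917
cn(u+v) = (cn u·cn v − sn u·sn v·dn u·dn v)/D = -0.3948166664206349/0.9875572859072365 = -0.3997911534397012
dn(u+v) = (dn u·dn v − m·sn u·sn v·cn u·cn v)/D = 0.8983810233020282/0.9875572859072365 = 0.9097001623320667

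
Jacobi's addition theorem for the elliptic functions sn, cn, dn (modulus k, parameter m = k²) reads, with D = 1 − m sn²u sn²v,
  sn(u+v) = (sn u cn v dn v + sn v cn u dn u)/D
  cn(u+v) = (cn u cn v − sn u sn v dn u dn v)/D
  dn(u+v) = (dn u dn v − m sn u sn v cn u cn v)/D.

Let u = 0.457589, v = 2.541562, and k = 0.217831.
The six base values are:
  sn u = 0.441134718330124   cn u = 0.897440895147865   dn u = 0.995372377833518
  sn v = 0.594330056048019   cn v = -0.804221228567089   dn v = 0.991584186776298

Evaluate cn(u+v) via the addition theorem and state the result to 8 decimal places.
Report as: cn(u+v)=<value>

m = k² = 0.047450344561
D = 1 − m·sn²u·sn²v = 0.9967383509023372
cn(u+v) = (cn u·cn v − sn u·sn v·dn u·dn v)/D = -0.9805111288123639/0.9967383509023372 = -0.9837196772098886

cn(u+v)=-0.98371968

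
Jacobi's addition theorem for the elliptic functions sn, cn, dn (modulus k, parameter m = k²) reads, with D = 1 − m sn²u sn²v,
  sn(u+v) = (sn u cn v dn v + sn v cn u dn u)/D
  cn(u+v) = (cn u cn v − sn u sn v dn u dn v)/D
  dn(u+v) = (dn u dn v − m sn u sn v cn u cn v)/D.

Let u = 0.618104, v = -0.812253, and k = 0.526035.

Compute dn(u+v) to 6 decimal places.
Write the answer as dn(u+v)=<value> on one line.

dn(u+v)=0.994854

sn u = 0.57127024791113, cn u = 0.8207620263216105, dn u = 0.9537792485018966
sn v = -0.7108456147502505, cn v = 0.7033480731404178, dn v = 0.927457060830126
m = k² = 0.276712821225
D = 1 − m·sn²u·sn²v = 0.9543686757923189
dn(u+v) = (dn u·dn v − m·sn u·sn v·cn u·cn v)/D = 0.9494577803662858/0.9543686757923189 = 0.9948542994436023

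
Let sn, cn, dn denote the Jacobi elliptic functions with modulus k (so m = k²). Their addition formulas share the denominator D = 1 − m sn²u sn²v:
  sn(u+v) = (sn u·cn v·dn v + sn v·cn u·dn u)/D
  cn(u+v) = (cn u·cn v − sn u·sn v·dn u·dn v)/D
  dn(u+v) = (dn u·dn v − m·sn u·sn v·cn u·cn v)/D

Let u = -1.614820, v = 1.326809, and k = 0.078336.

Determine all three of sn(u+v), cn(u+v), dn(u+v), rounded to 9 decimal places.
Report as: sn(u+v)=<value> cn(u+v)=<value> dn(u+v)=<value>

sn(u+v)=-0.284022672 cn(u+v)=0.958817564 dn(u+v)=0.999752456

sn u = -0.9991399222573333, cn u = -0.04146583836858946, dn u = 0.9969323058003708
sn v = 0.9699762092430723, cn v = 0.2431998221677798, dn v = 0.9971090327461962
m = k² = 0.006136528896
D = 1 − m·sn²u·sn²v = 0.9942363503629754
sn(u+v) = (sn u·cn v·dn v + sn v·cn u·dn u)/D = -0.2823856647611465/0.9942363503629754 = -0.2840226719311291
cn(u+v) = (cn u·cn v − sn u·sn v·dn u·dn v)/D = 0.9532912759070517/0.9942363503629754 = 0.9588175644141602
dn(u+v) = (dn u·dn v − m·sn u·sn v·cn u·cn v)/D = 0.9939902330303898/0.9942363503629754 = 0.9997524559100099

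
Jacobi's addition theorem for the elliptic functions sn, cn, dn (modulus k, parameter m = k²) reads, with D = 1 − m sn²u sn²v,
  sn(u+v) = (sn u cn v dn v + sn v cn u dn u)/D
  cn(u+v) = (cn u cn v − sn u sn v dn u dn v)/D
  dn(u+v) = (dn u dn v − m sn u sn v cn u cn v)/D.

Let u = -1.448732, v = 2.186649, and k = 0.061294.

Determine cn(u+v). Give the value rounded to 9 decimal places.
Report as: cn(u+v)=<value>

sn u = -0.9924067427118811, cn u = 0.1229994187790914, dn u = 0.9981482274644848
sn v = 0.8177223347718201, cn v = -0.575612876172279, dn v = 0.998743129120602
m = k² = 0.003756954436
D = 1 − m·sn²u·sn²v = 0.9975258441058408
cn(u+v) = (cn u·cn v − sn u·sn v·dn u·dn v)/D = 0.7381922931931709/0.9975258441058408 = 0.740023226019642

cn(u+v)=0.740023226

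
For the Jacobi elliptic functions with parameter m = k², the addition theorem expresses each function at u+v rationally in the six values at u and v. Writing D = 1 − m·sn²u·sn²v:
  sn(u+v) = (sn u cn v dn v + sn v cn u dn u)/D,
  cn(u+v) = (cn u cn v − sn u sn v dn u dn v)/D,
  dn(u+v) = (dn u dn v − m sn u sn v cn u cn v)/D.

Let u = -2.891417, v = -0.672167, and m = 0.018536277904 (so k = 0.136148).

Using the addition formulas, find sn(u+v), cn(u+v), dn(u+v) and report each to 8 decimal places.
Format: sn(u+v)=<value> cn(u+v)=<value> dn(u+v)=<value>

sn u = -0.2617463317225603, cn u = -0.9651367042185182, dn u = 0.9993648274925491
sn v = -0.6220124438261915, cn v = 0.7830073561119135, dn v = 0.9964077095811314
m = k² = 0.018536277904
D = 1 − m·sn²u·sn²v = 0.9995086602662831
sn(u+v) = (sn u·cn v·dn v + sn v·cn u·dn u)/D = 0.3957326630300906/0.9995086602662831 = 0.3959271977940259
cn(u+v) = (cn u·cn v − sn u·sn v·dn u·dn v)/D = -0.9178307149787552/0.9995086602662831 = -0.9182819033646314
dn(u+v) = (dn u·dn v − m·sn u·sn v·cn u·cn v)/D = 0.9980554595658359/0.9995086602662831 = 0.9985460849333111

sn(u+v)=0.39592720 cn(u+v)=-0.91828190 dn(u+v)=0.99854608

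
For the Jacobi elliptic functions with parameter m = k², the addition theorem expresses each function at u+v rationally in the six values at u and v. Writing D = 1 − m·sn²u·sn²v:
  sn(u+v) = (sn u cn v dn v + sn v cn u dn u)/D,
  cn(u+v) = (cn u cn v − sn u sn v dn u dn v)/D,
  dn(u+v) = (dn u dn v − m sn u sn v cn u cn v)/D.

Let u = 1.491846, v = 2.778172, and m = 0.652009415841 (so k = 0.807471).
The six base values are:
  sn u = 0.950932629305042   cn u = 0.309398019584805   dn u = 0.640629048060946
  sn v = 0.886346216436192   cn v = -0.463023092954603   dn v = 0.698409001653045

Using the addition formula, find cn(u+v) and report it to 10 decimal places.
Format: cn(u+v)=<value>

cn(u+v)=-0.9693761116

m = k² = 0.652009415841
D = 1 − m·sn²u·sn²v = 0.5368089522828575
cn(u+v) = (cn u·cn v − sn u·sn v·dn u·dn v)/D = -0.5203697748136031/0.5368089522828575 = -0.9693761115582287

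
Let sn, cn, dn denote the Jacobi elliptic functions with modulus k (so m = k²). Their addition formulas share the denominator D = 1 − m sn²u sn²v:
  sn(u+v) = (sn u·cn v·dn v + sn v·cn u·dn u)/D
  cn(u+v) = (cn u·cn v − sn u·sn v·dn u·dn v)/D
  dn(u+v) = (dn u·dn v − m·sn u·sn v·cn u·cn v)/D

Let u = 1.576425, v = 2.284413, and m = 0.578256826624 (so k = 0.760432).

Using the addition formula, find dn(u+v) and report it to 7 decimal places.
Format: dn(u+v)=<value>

sn u = 0.973626349569189, cn u = 0.2281484854750856, dn u = 0.6721922659551058
sn v = 0.9724865227971367, cn v = -0.2329591444393931, dn v = 0.6731457122708441
m = k² = 0.578256826624
D = 1 − m·sn²u·sn²v = 0.4815909327663513
dn(u+v) = (dn u·dn v − m·sn u·sn v·cn u·cn v)/D = 0.481583411505631/0.4815909327663513 = 0.9999843824702489

dn(u+v)=0.9999844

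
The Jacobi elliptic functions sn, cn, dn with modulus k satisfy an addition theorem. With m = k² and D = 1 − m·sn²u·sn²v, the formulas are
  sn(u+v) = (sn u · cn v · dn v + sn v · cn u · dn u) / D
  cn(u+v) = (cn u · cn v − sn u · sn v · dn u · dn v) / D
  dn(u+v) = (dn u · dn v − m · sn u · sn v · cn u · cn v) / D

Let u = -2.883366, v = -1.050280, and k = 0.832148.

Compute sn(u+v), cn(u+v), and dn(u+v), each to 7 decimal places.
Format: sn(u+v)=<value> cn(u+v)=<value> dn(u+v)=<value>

sn u = -0.8830211222260392, cn u = -0.4693332480260335, dn u = 0.6782792185254434
sn v = -0.8099764052395007, cn v = 0.5864624650864676, dn v = 0.7387128727933969
m = k² = 0.692470293904
D = 1 − m·sn²u·sn²v = 0.6457677743431415
sn(u+v) = (sn u·cn v·dn v + sn v·cn u·dn u)/D = -0.1247018508146933/0.6457677743431415 = -0.1931063391039245
cn(u+v) = (cn u·cn v − sn u·sn v·dn u·dn v)/D = -0.6336130260525619/0.6457677743431415 = -0.9811778339311789
dn(u+v) = (dn u·dn v − m·sn u·sn v·cn u·cn v)/D = 0.6373756532419643/0.6457677743431415 = 0.9870044287829112

sn(u+v)=-0.1931063 cn(u+v)=-0.9811778 dn(u+v)=0.9870044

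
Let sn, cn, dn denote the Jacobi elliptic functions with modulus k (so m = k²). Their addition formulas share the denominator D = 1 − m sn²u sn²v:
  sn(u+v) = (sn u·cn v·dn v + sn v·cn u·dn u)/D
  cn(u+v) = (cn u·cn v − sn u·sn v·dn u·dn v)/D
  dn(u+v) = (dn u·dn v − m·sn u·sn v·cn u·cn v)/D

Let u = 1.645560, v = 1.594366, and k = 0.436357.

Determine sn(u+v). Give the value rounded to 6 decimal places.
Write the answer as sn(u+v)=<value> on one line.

sn u = 0.9999652948314706, cn u = 0.008331214353872392, dn u = 0.8997809647717934
sn v = 0.9985206520423655, cn v = 0.05437377534151176, dn v = 0.9000863900424454
m = k² = 0.190407431449
D = 1 − m·sn²u·sn²v = 0.8101686864810549
sn(u+v) = (sn u·cn v·dn v + sn v·cn u·dn u)/D = 0.05642457515132521/0.8101686864810549 = 0.06964546531217317

sn(u+v)=0.069645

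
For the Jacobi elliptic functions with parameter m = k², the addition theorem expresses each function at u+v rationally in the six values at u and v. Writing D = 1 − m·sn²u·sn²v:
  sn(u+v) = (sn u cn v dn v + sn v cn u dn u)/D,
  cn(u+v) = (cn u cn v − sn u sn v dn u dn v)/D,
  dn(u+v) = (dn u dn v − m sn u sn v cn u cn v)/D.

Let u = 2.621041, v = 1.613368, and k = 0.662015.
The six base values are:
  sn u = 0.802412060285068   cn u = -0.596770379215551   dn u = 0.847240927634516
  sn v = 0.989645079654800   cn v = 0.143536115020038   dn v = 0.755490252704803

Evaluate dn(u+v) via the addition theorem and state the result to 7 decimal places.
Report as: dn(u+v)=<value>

dn(u+v)=0.9257393

m = k² = 0.438263860225
D = 1 − m·sn²u·sn²v = 0.723630893635272
dn(u+v) = (dn u·dn v − m·sn u·sn v·cn u·cn v)/D = 0.6698935699369289/0.723630893635272 = 0.925739317971369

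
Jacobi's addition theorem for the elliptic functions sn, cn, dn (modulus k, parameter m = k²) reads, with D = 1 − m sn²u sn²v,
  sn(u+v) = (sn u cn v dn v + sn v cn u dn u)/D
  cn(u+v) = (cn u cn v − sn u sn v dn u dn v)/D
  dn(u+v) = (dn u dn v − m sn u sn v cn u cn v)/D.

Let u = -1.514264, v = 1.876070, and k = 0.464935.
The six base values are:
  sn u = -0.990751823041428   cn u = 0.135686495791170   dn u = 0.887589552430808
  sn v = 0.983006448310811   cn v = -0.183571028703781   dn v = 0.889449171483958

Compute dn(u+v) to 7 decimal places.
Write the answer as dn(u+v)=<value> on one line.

m = k² = 0.216164554225
D = 1 − m·sn²u·sn²v = 0.7949654849633904
dn(u+v) = (dn u·dn v − m·sn u·sn v·cn u·cn v)/D = 0.784221987469031/0.7949654849633904 = 0.9864855799433177

dn(u+v)=0.9864856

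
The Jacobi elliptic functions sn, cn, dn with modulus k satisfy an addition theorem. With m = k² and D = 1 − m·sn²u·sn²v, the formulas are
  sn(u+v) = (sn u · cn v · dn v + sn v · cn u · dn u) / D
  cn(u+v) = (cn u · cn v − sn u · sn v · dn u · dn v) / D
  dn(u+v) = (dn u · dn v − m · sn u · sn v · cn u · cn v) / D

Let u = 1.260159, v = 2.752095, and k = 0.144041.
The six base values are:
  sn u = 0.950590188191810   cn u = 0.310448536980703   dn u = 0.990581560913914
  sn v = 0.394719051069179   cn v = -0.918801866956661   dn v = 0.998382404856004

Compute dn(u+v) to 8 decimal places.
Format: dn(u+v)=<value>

dn(u+v)=0.99410357

m = k² = 0.020747809681
D = 1 − m·sn²u·sn²v = 0.9970789762623482
dn(u+v) = (dn u·dn v − m·sn u·sn v·cn u·cn v)/D = 0.991199774515475/0.9970789762623482 = 0.994103574654726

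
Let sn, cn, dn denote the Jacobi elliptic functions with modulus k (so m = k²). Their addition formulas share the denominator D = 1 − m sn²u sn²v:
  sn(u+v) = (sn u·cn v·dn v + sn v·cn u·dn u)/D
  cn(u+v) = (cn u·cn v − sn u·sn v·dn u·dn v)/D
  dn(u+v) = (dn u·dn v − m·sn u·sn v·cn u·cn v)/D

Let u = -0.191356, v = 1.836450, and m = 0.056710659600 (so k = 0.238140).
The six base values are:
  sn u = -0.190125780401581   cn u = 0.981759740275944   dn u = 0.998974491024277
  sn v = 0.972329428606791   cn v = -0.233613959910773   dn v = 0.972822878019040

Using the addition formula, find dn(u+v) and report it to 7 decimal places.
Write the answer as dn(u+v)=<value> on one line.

m = k² = 0.0567106596
D = 1 − m·sn²u·sn²v = 0.998061911615723
dn(u+v) = (dn u·dn v − m·sn u·sn v·cn u·cn v)/D = 0.9694207484671843/0.998061911615723 = 0.9713032199553906

dn(u+v)=0.9713032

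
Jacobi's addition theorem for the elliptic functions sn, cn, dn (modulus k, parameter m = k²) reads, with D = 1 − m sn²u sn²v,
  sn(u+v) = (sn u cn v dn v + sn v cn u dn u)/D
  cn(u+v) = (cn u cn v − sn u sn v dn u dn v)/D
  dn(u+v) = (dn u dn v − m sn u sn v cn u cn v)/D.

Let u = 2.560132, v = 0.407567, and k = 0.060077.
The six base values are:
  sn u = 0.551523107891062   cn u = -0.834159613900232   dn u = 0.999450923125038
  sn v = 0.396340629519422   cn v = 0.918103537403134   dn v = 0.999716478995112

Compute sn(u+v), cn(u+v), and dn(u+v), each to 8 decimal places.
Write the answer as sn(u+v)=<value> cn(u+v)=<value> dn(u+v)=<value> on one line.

sn(u+v)=0.17581226 cn(u+v)=-0.98442371 dn(u+v)=0.99994422

m = k² = 0.003609245929
D = 1 − m·sn²u·sn²v = 0.9998275428948822
sn(u+v) = (sn u·cn v·dn v + sn v·cn u·dn u)/D = 0.1757819384983062/0.9998275428948822 = 0.1758122585714637
cn(u+v) = (cn u·cn v − sn u·sn v·dn u·dn v)/D = -0.9842539436695162/0.9998275428948822 = -0.984423714533534
dn(u+v) = (dn u·dn v − m·sn u·sn v·cn u·cn v)/D = 0.9997717701530329/0.9998275428948822 = 0.9999442176380861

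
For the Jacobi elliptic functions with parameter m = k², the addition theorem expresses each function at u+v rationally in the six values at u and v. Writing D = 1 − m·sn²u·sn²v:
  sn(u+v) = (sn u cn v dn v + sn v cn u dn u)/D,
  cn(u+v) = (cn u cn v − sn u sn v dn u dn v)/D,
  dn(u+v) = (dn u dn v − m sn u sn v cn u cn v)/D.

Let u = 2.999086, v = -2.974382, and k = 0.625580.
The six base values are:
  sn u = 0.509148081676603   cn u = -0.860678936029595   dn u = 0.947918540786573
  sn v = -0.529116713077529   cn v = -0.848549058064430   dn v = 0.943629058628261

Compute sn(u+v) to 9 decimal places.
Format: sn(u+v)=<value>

m = k² = 0.3913503364
D = 1 − m·sn²u·sn²v = 0.9715974786812868
sn(u+v) = (sn u·cn v·dn v + sn v·cn u·dn u)/D = 0.02399894778007375/0.9715974786812868 = 0.02470050438237719

sn(u+v)=0.024700504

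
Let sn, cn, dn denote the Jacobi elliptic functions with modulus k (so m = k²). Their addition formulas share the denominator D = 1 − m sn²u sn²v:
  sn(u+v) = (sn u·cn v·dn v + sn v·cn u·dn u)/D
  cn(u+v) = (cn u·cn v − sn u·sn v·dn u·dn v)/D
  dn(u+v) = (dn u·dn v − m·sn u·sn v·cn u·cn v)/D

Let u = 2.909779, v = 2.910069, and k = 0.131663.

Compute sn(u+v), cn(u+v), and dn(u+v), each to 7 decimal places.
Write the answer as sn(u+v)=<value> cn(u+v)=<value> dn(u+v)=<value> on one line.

sn(u+v)=-0.4710763 cn(u+v)=0.8820925 dn(u+v)=0.9980747

sn u = 0.2430614982172088, cn u = -0.9700108803948571, dn u = 0.9994877982289669
sn v = 0.2427803287728748, cn v = -0.9700812914188866, dn v = 0.9994889828590773
m = k² = 0.017335145569
D = 1 − m·sn²u·sn²v = 0.9999396347749031
sn(u+v) = (sn u·cn v·dn v + sn v·cn u·dn u)/D = -0.4710478568171222/0.9999396347749031 = -0.4710762934436137
cn(u+v) = (cn u·cn v − sn u·sn v·dn u·dn v)/D = 0.8820392223601865/0.9999396347749031 = 0.8820924700706986
dn(u+v) = (dn u·dn v − m·sn u·sn v·cn u·cn v)/D = 0.9980144516178532/0.9999396347749031 = 0.9980747006218198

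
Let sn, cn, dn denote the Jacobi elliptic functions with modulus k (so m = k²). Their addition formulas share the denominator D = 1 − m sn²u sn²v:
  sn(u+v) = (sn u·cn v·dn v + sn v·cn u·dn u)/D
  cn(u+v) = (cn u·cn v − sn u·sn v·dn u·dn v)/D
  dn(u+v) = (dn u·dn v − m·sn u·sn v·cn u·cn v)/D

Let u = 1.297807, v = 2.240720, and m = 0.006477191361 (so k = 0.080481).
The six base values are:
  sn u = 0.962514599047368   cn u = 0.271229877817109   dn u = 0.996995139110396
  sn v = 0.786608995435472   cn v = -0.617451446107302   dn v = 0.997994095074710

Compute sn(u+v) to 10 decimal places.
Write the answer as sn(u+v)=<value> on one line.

m = k² = 0.006477191361
D = 1 − m·sn²u·sn²v = 0.996287049187017
sn(u+v) = (sn u·cn v·dn v + sn v·cn u·dn u)/D = -0.3804031406295223/0.996287049187017 = -0.3818208225630717

sn(u+v)=-0.3818208226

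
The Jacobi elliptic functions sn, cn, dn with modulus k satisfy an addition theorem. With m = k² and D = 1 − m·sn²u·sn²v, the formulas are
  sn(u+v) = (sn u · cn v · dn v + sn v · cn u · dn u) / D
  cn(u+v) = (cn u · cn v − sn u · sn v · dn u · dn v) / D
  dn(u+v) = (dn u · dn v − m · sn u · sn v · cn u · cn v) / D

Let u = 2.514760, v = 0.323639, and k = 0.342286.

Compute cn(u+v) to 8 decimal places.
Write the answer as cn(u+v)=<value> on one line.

cn(u+v)=-0.92083046

sn u = 0.6584515634063671, cn u = -0.7526231053108261, dn u = 0.9742712241581393
sn v = 0.3174044693386677, cn v = 0.9482902524247725, dn v = 0.9940808193889176
m = k² = 0.117159705796
D = 1 − m·sn²u·sn²v = 0.9948825687809412
cn(u+v) = (cn u·cn v − sn u·sn v·dn u·dn v)/D = -0.9161181726838318/0.9948825687809412 = -0.9208304592233216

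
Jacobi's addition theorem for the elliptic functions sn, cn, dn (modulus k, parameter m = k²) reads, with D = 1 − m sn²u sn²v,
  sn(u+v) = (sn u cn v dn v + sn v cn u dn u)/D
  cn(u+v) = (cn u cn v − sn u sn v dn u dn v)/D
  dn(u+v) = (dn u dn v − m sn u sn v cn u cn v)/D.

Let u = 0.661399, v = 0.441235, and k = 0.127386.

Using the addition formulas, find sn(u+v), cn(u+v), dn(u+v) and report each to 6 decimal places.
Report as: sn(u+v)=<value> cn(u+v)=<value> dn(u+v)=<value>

sn(u+v)=0.891114 cn(u+v)=0.453779 dn(u+v)=0.993536

sn u = 0.6136557563196467, cn u = 0.7895736905037821, dn u = 0.9969399535416894
sn v = 0.4268544772587945, cn v = 0.9043203277844203, dn v = 0.9985205698642665
m = k² = 0.016227192996
D = 1 − m·sn²u·sn²v = 0.9988865961763985
sn(u+v) = (sn u·cn v·dn v + sn v·cn u·dn u)/D = 0.8901221057891354/0.9988865961763985 = 0.8911142758311117
cn(u+v) = (cn u·cn v − sn u·sn v·dn u·dn v)/D = 0.4532737239311216/0.9988865961763985 = 0.453778963163778
dn(u+v) = (dn u·dn v − m·sn u·sn v·cn u·cn v)/D = 0.9924300203308585/0.9988865961763985 = 0.9935362273652936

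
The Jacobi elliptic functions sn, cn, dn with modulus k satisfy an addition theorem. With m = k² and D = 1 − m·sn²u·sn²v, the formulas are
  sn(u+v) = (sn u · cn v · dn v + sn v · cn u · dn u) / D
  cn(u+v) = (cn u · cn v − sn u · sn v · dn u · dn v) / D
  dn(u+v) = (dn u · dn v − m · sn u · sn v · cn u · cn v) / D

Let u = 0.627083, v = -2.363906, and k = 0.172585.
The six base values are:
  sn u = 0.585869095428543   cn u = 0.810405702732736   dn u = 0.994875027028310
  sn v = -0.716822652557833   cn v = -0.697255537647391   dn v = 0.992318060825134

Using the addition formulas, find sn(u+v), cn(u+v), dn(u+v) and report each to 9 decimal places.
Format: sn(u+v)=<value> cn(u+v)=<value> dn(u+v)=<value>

m = k² = 0.029785582225
D = 1 − m·sn²u·sn²v = 0.9947467179927524
sn(u+v) = (sn u·cn v·dn v + sn v·cn u·dn u)/D = -0.9833023760609355/0.9947467179927524 = -0.9884952202155441
cn(u+v) = (cn u·cn v − sn u·sn v·dn u·dn v)/D = -0.1504575361697479/0.9947467179927524 = -0.1512521061374782
dn(u+v) = (dn u·dn v − m·sn u·sn v·cn u·cn v)/D = 0.9801641919069236/0.9947467179927524 = 0.9853404632334409

sn(u+v)=-0.988495220 cn(u+v)=-0.151252106 dn(u+v)=0.985340463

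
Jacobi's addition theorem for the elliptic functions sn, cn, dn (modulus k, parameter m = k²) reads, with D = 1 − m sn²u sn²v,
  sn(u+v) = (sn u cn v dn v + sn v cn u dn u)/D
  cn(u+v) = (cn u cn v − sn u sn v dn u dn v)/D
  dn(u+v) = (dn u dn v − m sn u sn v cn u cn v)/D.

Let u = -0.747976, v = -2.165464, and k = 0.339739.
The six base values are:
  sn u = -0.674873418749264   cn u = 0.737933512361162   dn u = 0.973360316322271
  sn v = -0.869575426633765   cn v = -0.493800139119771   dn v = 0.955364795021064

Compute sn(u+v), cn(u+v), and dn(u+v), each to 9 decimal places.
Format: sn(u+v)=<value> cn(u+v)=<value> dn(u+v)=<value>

m = k² = 0.115422588121
D = 1 − m·sn²u·sn²v = 0.9602488249385259
sn(u+v) = (sn u·cn v·dn v + sn v·cn u·dn u)/D = -0.3062166703977108/0.9602488249385259 = -0.3188930435997299
cn(u+v) = (cn u·cn v − sn u·sn v·dn u·dn v)/D = -0.9101149139346962/0.9602488249385259 = -0.9477907083020495
dn(u+v) = (dn u·dn v − m·sn u·sn v·cn u·cn v)/D = 0.9545966612225004/0.9602488249385259 = 0.9941138551079328

sn(u+v)=-0.318893044 cn(u+v)=-0.947790708 dn(u+v)=0.994113855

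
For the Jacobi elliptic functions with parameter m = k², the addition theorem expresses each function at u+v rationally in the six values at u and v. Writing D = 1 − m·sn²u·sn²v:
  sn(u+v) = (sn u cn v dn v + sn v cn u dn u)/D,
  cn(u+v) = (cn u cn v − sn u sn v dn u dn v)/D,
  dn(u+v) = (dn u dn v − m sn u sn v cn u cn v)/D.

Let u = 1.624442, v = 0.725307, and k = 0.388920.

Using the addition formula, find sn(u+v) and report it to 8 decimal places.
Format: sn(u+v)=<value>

sn(u+v)=0.78663129

sn u = 0.9999447681923947, cn u = 0.01051002210549326, dn u = 0.9212805988018775
sn v = 0.6568781879077193, cn v = 0.7539967150134482, dn v = 0.9668161733963237
m = k² = 0.1512587664
D = 1 − m·sn²u·sn²v = 0.9347407225137021
sn(u+v) = (sn u·cn v·dn v + sn v·cn u·dn u)/D = 0.7352962970254049/0.9347407225137021 = 0.7866312864256606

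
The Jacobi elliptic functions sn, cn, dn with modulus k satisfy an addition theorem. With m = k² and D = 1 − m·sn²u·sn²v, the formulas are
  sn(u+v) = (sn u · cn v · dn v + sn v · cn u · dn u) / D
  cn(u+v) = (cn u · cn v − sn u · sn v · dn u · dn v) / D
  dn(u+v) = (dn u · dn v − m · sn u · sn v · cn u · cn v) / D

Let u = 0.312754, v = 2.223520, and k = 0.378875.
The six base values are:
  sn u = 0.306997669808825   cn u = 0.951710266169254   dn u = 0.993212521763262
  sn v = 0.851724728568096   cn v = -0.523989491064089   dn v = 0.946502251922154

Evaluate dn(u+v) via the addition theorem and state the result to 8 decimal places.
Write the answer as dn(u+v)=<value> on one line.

m = k² = 0.143546265625
D = 1 − m·sn²u·sn²v = 0.9901856719608264
dn(u+v) = (dn u·dn v − m·sn u·sn v·cn u·cn v)/D = 0.9587956351710256/0.9901856719608264 = 0.968298837603214

dn(u+v)=0.96829884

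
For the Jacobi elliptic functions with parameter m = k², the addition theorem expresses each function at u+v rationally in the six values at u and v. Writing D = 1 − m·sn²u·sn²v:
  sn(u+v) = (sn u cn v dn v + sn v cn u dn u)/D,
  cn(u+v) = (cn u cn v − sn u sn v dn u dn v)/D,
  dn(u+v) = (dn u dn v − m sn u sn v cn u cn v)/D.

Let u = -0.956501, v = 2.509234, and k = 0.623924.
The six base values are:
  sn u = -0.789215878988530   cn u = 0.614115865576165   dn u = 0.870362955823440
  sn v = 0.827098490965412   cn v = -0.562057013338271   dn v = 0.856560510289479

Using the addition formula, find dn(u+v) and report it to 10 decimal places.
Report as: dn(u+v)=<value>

dn(u+v)=0.7886173978

m = k² = 0.389281157776
D = 1 − m·sn²u·sn²v = 0.8341293794361059
dn(u+v) = (dn u·dn v − m·sn u·sn v·cn u·cn v)/D = 0.6578089406682584/0.8341293794361059 = 0.7886173978345602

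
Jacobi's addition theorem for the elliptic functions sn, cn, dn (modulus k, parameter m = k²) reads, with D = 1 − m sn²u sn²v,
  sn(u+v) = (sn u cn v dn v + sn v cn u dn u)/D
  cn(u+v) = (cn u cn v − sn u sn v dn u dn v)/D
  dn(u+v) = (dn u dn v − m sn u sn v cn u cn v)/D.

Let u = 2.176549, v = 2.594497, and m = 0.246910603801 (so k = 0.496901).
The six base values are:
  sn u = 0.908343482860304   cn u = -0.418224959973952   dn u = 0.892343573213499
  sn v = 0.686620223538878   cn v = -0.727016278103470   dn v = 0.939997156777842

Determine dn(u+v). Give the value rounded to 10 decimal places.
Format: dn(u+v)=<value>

m = k² = 0.246910603801
D = 1 − m·sn²u·sn²v = 0.9039553601350489
dn(u+v) = (dn u·dn v − m·sn u·sn v·cn u·cn v)/D = 0.7919772832332695/0.9039553601350489 = 0.8761243288772024

dn(u+v)=0.8761243289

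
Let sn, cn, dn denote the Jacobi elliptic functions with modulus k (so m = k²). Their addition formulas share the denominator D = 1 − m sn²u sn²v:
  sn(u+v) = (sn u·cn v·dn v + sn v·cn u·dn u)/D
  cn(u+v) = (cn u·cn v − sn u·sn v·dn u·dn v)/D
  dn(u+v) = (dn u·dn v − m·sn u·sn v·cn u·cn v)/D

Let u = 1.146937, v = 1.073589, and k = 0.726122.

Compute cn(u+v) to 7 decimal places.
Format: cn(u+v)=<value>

sn u = 0.8651971102841536, cn u = 0.5014319099897314, dn u = 0.7780206880053956
sn v = 0.8348437935198192, cn v = 0.5504869121254723, dn v = 0.7953134257846215
m = k² = 0.527253158884
D = 1 − m·sn²u·sn²v = 0.7249195307362296
cn(u+v) = (cn u·cn v − sn u·sn v·dn u·dn v)/D = -0.170908828898008/0.7249195307362296 = -0.2357624834916956

cn(u+v)=-0.2357625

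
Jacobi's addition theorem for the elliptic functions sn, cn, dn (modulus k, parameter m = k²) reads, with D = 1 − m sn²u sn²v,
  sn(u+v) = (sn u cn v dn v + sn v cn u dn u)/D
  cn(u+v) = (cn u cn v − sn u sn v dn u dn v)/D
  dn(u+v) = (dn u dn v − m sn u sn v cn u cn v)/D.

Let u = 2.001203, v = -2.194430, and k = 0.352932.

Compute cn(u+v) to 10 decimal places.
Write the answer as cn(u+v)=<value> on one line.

sn u = 0.9378372934846375, cn u = -0.3470752237619531, dn u = 0.9436332825130705
sn v = -0.858918938463284, cn v = -0.5121115670916888, dn v = 0.9529460390071233
m = k² = 0.124560996624
D = 1 − m·sn²u·sn²v = 0.9191757973165421
cn(u+v) = (cn u·cn v − sn u·sn v·dn u·dn v)/D = 0.9020958607822062/0.9191757973165421 = 0.9814182046740141

cn(u+v)=0.9814182047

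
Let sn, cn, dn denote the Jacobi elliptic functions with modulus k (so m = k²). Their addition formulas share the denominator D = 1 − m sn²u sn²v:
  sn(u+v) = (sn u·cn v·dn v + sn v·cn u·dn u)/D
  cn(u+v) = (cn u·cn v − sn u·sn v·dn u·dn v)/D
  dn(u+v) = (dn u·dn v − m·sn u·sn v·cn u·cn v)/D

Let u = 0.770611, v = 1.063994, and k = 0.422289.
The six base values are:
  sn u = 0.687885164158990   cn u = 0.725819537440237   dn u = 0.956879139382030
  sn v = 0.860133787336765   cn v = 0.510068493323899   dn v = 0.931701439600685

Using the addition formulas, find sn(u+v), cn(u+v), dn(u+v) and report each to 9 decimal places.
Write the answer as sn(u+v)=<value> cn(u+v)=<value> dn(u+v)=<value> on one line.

sn(u+v)=0.985830180 cn(u+v)=-0.167746402 dn(u+v)=0.909224915

m = k² = 0.178327999521
D = 1 − m·sn²u·sn²v = 0.9375714225092235
sn(u+v) = (sn u·cn v·dn v + sn v·cn u·dn u)/D = 0.9242862045761041/0.9375714225092235 = 0.9858301803850163
cn(u+v) = (cn u·cn v − sn u·sn v·dn u·dn v)/D = -0.1572742329063127/0.9375714225092235 = -0.16774640217318
dn(u+v) = (dn u·dn v − m·sn u·sn v·cn u·cn v)/D = 0.8524632970518557/0.9375714225092235 = 0.9092249151221004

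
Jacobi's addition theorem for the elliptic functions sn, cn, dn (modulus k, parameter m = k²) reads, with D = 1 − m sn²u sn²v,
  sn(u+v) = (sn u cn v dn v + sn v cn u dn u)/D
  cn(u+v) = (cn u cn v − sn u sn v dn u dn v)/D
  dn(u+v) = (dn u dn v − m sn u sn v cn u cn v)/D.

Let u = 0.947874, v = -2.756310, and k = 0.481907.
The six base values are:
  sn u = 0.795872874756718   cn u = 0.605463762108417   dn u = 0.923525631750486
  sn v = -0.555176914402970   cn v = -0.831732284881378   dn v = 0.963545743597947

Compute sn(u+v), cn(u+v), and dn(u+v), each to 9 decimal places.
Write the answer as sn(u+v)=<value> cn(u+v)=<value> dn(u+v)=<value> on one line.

sn(u+v)=-0.993290909 cn(u+v)=-0.115642424 dn(u+v)=0.877992798

m = k² = 0.232234356649
D = 1 − m·sn²u·sn²v = 0.9546605055351475
sn(u+v) = (sn u·cn v·dn v + sn v·cn u·dn u)/D = -0.9482556012850962/0.9546605055351475 = -0.9932909089535856
cn(u+v) = (cn u·cn v − sn u·sn v·dn u·dn v)/D = -0.1103992547984998/0.9546605055351475 = -0.1156424238338152
dn(u+v) = (dn u·dn v − m·sn u·sn v·cn u·cn v)/D = 0.8381850481701496/0.9546605055351475 = 0.877992797764577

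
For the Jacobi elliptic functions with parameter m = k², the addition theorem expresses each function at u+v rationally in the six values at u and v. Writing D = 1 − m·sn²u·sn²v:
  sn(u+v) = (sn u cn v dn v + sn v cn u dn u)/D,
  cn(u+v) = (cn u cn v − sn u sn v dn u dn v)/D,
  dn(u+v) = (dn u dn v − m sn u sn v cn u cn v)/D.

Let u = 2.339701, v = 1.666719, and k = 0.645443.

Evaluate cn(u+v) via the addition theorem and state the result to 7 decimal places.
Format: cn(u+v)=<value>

sn u = 0.9093585422384676, cn u = -0.4160132710117901, dn u = 0.8096310803960468
sn v = 0.9956175325890967, cn v = 0.09351860136464306, dn v = 0.766189777544374
m = k² = 0.416596666249
D = 1 − m·sn²u·sn²v = 0.6585153681703992
cn(u+v) = (cn u·cn v − sn u·sn v·dn u·dn v)/D = -0.6005361607695575/0.6585153681703992 = -0.9119546631661315

cn(u+v)=-0.9119547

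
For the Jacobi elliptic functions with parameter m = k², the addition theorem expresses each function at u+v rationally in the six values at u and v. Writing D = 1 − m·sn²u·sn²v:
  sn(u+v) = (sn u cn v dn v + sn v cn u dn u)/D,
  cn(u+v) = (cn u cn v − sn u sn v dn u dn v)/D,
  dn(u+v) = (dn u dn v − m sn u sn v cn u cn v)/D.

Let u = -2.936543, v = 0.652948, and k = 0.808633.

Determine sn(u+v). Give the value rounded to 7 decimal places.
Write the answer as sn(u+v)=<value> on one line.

sn(u+v)=-0.9871036

sn u = -0.8296457331079663, cn u = -0.5582902090631226, dn u = 0.7415669067916791
sn v = 0.585382791729101, cn v = 0.8107570456970719, dn v = 0.8808691497674503
m = k² = 0.653887328689
D = 1 − m·sn²u·sn²v = 0.8457702365885428
sn(u+v) = (sn u·cn v·dn v + sn v·cn u·dn u)/D = -0.8348628769337307/0.8457702365885428 = -0.9871036373911578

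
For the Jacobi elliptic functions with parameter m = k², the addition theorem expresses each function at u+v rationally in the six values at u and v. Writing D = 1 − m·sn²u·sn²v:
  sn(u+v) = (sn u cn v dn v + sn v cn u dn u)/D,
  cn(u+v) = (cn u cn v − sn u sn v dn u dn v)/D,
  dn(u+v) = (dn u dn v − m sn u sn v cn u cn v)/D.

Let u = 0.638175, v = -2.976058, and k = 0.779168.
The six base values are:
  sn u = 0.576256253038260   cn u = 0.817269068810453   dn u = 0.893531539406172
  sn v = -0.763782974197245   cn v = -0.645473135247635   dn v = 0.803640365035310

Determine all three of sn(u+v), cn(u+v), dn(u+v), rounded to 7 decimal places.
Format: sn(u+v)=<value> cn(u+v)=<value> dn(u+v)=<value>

m = k² = 0.607102772224
D = 1 − m·sn²u·sn²v = 0.8823929208143497
sn(u+v) = (sn u·cn v·dn v + sn v·cn u·dn u)/D = -0.8566772691215652/0.8823929208143497 = -0.9708569152288168
cn(u+v) = (cn u·cn v − sn u·sn v·dn u·dn v)/D = -0.2114741669180814/0.8823929208143497 = -0.2396598634573298
dn(u+v) = (dn u·dn v − m·sn u·sn v·cn u·cn v)/D = 0.5771195759313937/0.8823929208143497 = 0.6540392180376709

sn(u+v)=-0.9708569 cn(u+v)=-0.2396599 dn(u+v)=0.6540392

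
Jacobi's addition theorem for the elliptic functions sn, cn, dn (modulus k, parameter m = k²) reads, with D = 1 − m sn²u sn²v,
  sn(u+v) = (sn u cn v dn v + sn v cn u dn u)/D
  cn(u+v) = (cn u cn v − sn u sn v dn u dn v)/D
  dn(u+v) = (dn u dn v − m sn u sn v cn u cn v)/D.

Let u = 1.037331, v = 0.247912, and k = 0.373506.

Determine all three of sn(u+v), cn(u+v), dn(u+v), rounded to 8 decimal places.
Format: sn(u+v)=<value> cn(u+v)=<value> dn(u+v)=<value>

sn u = 0.8502487486041184, cn u = 0.5263811029065639, dn u = 0.9482338234283933
sn v = 0.2450412115536944, cn v = 0.9695126634759845, dn v = 0.995802837423606
m = k² = 0.139506732036
D = 1 − m·sn²u·sn²v = 0.9939442849633559
sn(u+v) = (sn u·cn v·dn v + sn v·cn u·dn u)/D = 0.9431750943784403/0.9939442849633559 = 0.948921492529345
cn(u+v) = (cn u·cn v − sn u·sn v·dn u·dn v)/D = 0.3136016309835413/0.9939442849633559 = 0.3155122834627526
dn(u+v) = (dn u·dn v − m·sn u·sn v·cn u·cn v)/D = 0.9294207585099665/0.9939442849633559 = 0.9350833568545865

sn(u+v)=0.94892149 cn(u+v)=0.31551228 dn(u+v)=0.93508336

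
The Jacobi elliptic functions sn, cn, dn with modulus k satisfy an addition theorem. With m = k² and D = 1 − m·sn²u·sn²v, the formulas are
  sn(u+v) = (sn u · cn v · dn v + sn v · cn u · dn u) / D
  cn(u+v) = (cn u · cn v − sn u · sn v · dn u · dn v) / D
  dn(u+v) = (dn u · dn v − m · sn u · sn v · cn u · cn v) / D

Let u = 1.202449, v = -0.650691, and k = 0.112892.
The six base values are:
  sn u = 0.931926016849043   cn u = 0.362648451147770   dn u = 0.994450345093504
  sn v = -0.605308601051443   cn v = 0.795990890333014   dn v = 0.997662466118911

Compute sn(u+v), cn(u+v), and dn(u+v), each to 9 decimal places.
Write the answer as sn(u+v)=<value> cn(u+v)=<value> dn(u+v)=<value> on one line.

m = k² = 0.012744603664
D = 1 − m·sn²u·sn²v = 0.9959445140920742
sn(u+v) = (sn u·cn v·dn v + sn v·cn u·dn u)/D = 0.5217746280112369/0.9959445140920742 = 0.5238992942161025
cn(u+v) = (cn u·cn v − sn u·sn v·dn u·dn v)/D = 0.8483258293331832/0.9959445140920742 = 0.8517802119795162
dn(u+v) = (dn u·dn v − m·sn u·sn v·cn u·cn v)/D = 0.9942010725073842/0.9959445140920742 = 0.9982494591214458

sn(u+v)=0.523899294 cn(u+v)=0.851780212 dn(u+v)=0.998249459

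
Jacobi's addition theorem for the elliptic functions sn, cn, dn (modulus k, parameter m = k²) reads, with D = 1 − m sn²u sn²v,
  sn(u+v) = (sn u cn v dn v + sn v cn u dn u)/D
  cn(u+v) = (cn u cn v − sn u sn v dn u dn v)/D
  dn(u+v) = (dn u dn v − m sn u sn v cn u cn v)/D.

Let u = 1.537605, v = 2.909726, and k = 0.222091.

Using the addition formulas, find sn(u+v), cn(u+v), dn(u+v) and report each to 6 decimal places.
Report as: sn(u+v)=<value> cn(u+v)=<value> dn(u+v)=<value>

sn(u+v)=-0.950177 cn(u+v)=-0.311711 dn(u+v)=0.977481

sn u = 0.9986590857852055, cn u = 0.05176900982883118, dn u = 0.9750937281319794
sn v = 0.268231288572937, cn v = -0.9633545431618111, dn v = 0.9982240259546252
m = k² = 0.049324412281
D = 1 − m·sn²u·sn²v = 0.9964607168688065
sn(u+v) = (sn u·cn v·dn v + sn v·cn u·dn u)/D = -0.9468139508317406/0.9964607168688065 = -0.9501768958910175
cn(u+v) = (cn u·cn v − sn u·sn v·dn u·dn v)/D = -0.3106079567124546/0.9964607168688065 = -0.3117111908721125
dn(u+v) = (dn u·dn v − m·sn u·sn v·cn u·cn v)/D = 0.9740209250815051/0.9964607168688065 = 0.9774805053451437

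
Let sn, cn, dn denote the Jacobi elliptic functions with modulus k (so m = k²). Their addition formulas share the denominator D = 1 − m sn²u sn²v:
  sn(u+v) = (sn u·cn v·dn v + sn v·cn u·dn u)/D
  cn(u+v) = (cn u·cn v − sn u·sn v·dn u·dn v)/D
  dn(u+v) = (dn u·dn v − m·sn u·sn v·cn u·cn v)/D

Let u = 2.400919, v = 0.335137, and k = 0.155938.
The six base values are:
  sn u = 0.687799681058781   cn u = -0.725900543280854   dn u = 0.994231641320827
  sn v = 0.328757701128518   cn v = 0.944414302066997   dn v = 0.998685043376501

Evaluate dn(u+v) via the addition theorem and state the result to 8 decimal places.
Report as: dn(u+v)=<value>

m = k² = 0.024316659844
D = 1 − m·sn²u·sn²v = 0.9987566891325176
dn(u+v) = (dn u·dn v − m·sn u·sn v·cn u·cn v)/D = 0.9966937503429948/0.9987566891325176 = 0.9979344931433555

dn(u+v)=0.99793449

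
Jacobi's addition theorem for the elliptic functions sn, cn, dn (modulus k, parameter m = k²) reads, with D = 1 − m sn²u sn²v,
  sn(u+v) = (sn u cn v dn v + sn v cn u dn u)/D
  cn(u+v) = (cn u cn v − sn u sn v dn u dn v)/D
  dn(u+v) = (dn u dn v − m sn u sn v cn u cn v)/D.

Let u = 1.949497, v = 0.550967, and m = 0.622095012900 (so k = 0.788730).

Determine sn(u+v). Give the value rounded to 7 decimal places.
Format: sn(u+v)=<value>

sn(u+v)=0.9451654

sn u = 0.9998848377883897, cn u = 0.01517600609137783, dn u = 0.6148562942058917
sn v = 0.5096387569458432, cn v = 0.8603884805241733, dn v = 0.9156539892426315
m = k² = 0.6220950129
D = 1 − m·sn²u·sn²v = 0.8384594411801841
sn(u+v) = (sn u·cn v·dn v + sn v·cn u·dn u)/D = 0.7924828888906082/0.8384594411801841 = 0.9451654426779893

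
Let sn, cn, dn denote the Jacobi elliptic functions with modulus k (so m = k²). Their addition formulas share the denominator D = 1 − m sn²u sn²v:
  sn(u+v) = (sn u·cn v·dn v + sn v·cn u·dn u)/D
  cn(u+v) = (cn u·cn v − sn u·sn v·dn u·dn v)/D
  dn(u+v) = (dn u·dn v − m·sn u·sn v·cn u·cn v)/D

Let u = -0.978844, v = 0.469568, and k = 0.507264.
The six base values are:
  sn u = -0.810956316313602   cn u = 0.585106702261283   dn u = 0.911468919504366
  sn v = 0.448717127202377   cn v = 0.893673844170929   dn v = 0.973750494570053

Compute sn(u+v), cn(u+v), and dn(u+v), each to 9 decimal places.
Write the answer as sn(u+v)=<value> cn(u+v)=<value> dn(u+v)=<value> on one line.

sn(u+v)=-0.482855082 cn(u+v)=0.875700274 dn(u+v)=0.969539502

m = k² = 0.257316765696
D = 1 − m·sn²u·sn²v = 0.9659271627709851
sn(u+v) = (sn u·cn v·dn v + sn v·cn u·dn u)/D = -0.4664028391364785/0.9659271627709851 = -0.4828550817418719
cn(u+v) = (cn u·cn v − sn u·sn v·dn u·dn v)/D = 0.8458626811866317/0.9659271627709851 = 0.8757002740870019
dn(u+v) = (dn u·dn v − m·sn u·sn v·cn u·cn v)/D = 0.9365045402347812/0.9659271627709851 = 0.969539501869066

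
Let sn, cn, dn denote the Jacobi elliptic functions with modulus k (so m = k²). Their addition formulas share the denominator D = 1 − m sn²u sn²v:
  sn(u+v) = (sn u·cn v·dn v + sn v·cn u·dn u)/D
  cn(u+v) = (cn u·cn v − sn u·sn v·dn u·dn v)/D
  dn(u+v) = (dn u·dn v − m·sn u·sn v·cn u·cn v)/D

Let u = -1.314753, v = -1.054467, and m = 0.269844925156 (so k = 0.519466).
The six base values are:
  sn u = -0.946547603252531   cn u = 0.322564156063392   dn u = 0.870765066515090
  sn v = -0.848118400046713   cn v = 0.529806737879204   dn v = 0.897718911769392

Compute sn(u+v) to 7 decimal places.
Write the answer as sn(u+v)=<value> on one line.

m = k² = 0.269844925156
D = 1 − m·sn²u·sn²v = 0.8260949690615661
sn(u+v) = (sn u·cn v·dn v + sn v·cn u·dn u)/D = -0.6884120910724777/0.8260949690615661 = -0.8333328695301287

sn(u+v)=-0.8333329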